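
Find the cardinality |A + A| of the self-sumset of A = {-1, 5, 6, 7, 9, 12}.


A + A = {a + a' : a, a' ∈ A}; |A| = 6.
General bounds: 2|A| - 1 ≤ |A + A| ≤ |A|(|A|+1)/2, i.e. 11 ≤ |A + A| ≤ 21.
Lower bound 2|A|-1 is attained iff A is an arithmetic progression.
Enumerate sums a + a' for a ≤ a' (symmetric, so this suffices):
a = -1: -1+-1=-2, -1+5=4, -1+6=5, -1+7=6, -1+9=8, -1+12=11
a = 5: 5+5=10, 5+6=11, 5+7=12, 5+9=14, 5+12=17
a = 6: 6+6=12, 6+7=13, 6+9=15, 6+12=18
a = 7: 7+7=14, 7+9=16, 7+12=19
a = 9: 9+9=18, 9+12=21
a = 12: 12+12=24
Distinct sums: {-2, 4, 5, 6, 8, 10, 11, 12, 13, 14, 15, 16, 17, 18, 19, 21, 24}
|A + A| = 17

|A + A| = 17


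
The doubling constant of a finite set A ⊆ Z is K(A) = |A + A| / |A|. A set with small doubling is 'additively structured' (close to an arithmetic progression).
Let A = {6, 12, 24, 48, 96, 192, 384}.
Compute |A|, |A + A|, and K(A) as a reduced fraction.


|A| = 7.
Compute A + A by enumerating all 49 pairs.
A + A = {12, 18, 24, 30, 36, 48, 54, 60, 72, 96, 102, 108, 120, 144, 192, 198, 204, 216, 240, 288, 384, 390, 396, 408, 432, 480, 576, 768}, so |A + A| = 28.
K = |A + A| / |A| = 28/7 = 4/1 ≈ 4.0000.
Reference: AP of size 7 gives K = 13/7 ≈ 1.8571; a fully generic set of size 7 gives K ≈ 4.0000.

|A| = 7, |A + A| = 28, K = 28/7 = 4/1.


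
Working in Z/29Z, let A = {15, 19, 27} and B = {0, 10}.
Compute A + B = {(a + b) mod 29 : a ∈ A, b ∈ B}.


Work in Z/29Z: reduce every sum a + b modulo 29.
Enumerate all 6 pairs:
a = 15: 15+0=15, 15+10=25
a = 19: 19+0=19, 19+10=0
a = 27: 27+0=27, 27+10=8
Distinct residues collected: {0, 8, 15, 19, 25, 27}
|A + B| = 6 (out of 29 total residues).

A + B = {0, 8, 15, 19, 25, 27}


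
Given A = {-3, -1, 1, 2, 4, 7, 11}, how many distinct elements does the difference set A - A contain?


A - A = {a - a' : a, a' ∈ A}; |A| = 7.
Bounds: 2|A|-1 ≤ |A - A| ≤ |A|² - |A| + 1, i.e. 13 ≤ |A - A| ≤ 43.
Note: 0 ∈ A - A always (from a - a). The set is symmetric: if d ∈ A - A then -d ∈ A - A.
Enumerate nonzero differences d = a - a' with a > a' (then include -d):
Positive differences: {1, 2, 3, 4, 5, 6, 7, 8, 9, 10, 12, 14}
Full difference set: {0} ∪ (positive diffs) ∪ (negative diffs).
|A - A| = 1 + 2·12 = 25 (matches direct enumeration: 25).

|A - A| = 25


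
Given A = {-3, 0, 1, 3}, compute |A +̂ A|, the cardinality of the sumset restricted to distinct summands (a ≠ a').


Restricted sumset: A +̂ A = {a + a' : a ∈ A, a' ∈ A, a ≠ a'}.
Equivalently, take A + A and drop any sum 2a that is achievable ONLY as a + a for a ∈ A (i.e. sums representable only with equal summands).
Enumerate pairs (a, a') with a < a' (symmetric, so each unordered pair gives one sum; this covers all a ≠ a'):
  -3 + 0 = -3
  -3 + 1 = -2
  -3 + 3 = 0
  0 + 1 = 1
  0 + 3 = 3
  1 + 3 = 4
Collected distinct sums: {-3, -2, 0, 1, 3, 4}
|A +̂ A| = 6
(Reference bound: |A +̂ A| ≥ 2|A| - 3 for |A| ≥ 2, with |A| = 4 giving ≥ 5.)

|A +̂ A| = 6


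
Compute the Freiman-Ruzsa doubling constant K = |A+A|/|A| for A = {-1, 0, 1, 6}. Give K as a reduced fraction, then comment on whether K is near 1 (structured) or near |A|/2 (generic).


|A| = 4.
Compute A + A by enumerating all 16 pairs.
A + A = {-2, -1, 0, 1, 2, 5, 6, 7, 12}, so |A + A| = 9.
K = |A + A| / |A| = 9/4 (already in lowest terms) ≈ 2.2500.
Reference: AP of size 4 gives K = 7/4 ≈ 1.7500; a fully generic set of size 4 gives K ≈ 2.5000.

|A| = 4, |A + A| = 9, K = 9/4.


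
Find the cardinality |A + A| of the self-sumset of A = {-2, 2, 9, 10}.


A + A = {a + a' : a, a' ∈ A}; |A| = 4.
General bounds: 2|A| - 1 ≤ |A + A| ≤ |A|(|A|+1)/2, i.e. 7 ≤ |A + A| ≤ 10.
Lower bound 2|A|-1 is attained iff A is an arithmetic progression.
Enumerate sums a + a' for a ≤ a' (symmetric, so this suffices):
a = -2: -2+-2=-4, -2+2=0, -2+9=7, -2+10=8
a = 2: 2+2=4, 2+9=11, 2+10=12
a = 9: 9+9=18, 9+10=19
a = 10: 10+10=20
Distinct sums: {-4, 0, 4, 7, 8, 11, 12, 18, 19, 20}
|A + A| = 10

|A + A| = 10


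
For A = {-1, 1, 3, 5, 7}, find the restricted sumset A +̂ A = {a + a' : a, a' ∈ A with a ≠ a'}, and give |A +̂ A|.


Restricted sumset: A +̂ A = {a + a' : a ∈ A, a' ∈ A, a ≠ a'}.
Equivalently, take A + A and drop any sum 2a that is achievable ONLY as a + a for a ∈ A (i.e. sums representable only with equal summands).
Enumerate pairs (a, a') with a < a' (symmetric, so each unordered pair gives one sum; this covers all a ≠ a'):
  -1 + 1 = 0
  -1 + 3 = 2
  -1 + 5 = 4
  -1 + 7 = 6
  1 + 3 = 4
  1 + 5 = 6
  1 + 7 = 8
  3 + 5 = 8
  3 + 7 = 10
  5 + 7 = 12
Collected distinct sums: {0, 2, 4, 6, 8, 10, 12}
|A +̂ A| = 7
(Reference bound: |A +̂ A| ≥ 2|A| - 3 for |A| ≥ 2, with |A| = 5 giving ≥ 7.)

|A +̂ A| = 7


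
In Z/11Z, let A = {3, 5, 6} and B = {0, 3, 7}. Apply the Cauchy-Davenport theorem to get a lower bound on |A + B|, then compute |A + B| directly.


Cauchy-Davenport: |A + B| ≥ min(p, |A| + |B| - 1) for A, B nonempty in Z/pZ.
|A| = 3, |B| = 3, p = 11.
CD lower bound = min(11, 3 + 3 - 1) = min(11, 5) = 5.
Compute A + B mod 11 directly:
a = 3: 3+0=3, 3+3=6, 3+7=10
a = 5: 5+0=5, 5+3=8, 5+7=1
a = 6: 6+0=6, 6+3=9, 6+7=2
A + B = {1, 2, 3, 5, 6, 8, 9, 10}, so |A + B| = 8.
Verify: 8 ≥ 5? Yes ✓.

CD lower bound = 5, actual |A + B| = 8.


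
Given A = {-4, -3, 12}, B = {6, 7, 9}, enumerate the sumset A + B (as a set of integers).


A + B = {a + b : a ∈ A, b ∈ B}.
Enumerate all |A|·|B| = 3·3 = 9 pairs (a, b) and collect distinct sums.
a = -4: -4+6=2, -4+7=3, -4+9=5
a = -3: -3+6=3, -3+7=4, -3+9=6
a = 12: 12+6=18, 12+7=19, 12+9=21
Collecting distinct sums: A + B = {2, 3, 4, 5, 6, 18, 19, 21}
|A + B| = 8

A + B = {2, 3, 4, 5, 6, 18, 19, 21}


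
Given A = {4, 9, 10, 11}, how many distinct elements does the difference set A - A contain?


A - A = {a - a' : a, a' ∈ A}; |A| = 4.
Bounds: 2|A|-1 ≤ |A - A| ≤ |A|² - |A| + 1, i.e. 7 ≤ |A - A| ≤ 13.
Note: 0 ∈ A - A always (from a - a). The set is symmetric: if d ∈ A - A then -d ∈ A - A.
Enumerate nonzero differences d = a - a' with a > a' (then include -d):
Positive differences: {1, 2, 5, 6, 7}
Full difference set: {0} ∪ (positive diffs) ∪ (negative diffs).
|A - A| = 1 + 2·5 = 11 (matches direct enumeration: 11).

|A - A| = 11


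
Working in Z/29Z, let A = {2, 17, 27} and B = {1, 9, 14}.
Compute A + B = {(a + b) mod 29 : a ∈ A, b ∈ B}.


Work in Z/29Z: reduce every sum a + b modulo 29.
Enumerate all 9 pairs:
a = 2: 2+1=3, 2+9=11, 2+14=16
a = 17: 17+1=18, 17+9=26, 17+14=2
a = 27: 27+1=28, 27+9=7, 27+14=12
Distinct residues collected: {2, 3, 7, 11, 12, 16, 18, 26, 28}
|A + B| = 9 (out of 29 total residues).

A + B = {2, 3, 7, 11, 12, 16, 18, 26, 28}


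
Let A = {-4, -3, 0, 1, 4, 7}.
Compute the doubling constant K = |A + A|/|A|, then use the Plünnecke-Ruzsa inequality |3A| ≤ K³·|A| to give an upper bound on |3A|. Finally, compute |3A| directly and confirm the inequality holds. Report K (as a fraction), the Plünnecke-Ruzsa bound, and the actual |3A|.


|A| = 6.
Step 1: Compute A + A by enumerating all 36 pairs.
A + A = {-8, -7, -6, -4, -3, -2, 0, 1, 2, 3, 4, 5, 7, 8, 11, 14}, so |A + A| = 16.
Step 2: Doubling constant K = |A + A|/|A| = 16/6 = 16/6 ≈ 2.6667.
Step 3: Plünnecke-Ruzsa gives |3A| ≤ K³·|A| = (2.6667)³ · 6 ≈ 113.7778.
Step 4: Compute 3A = A + A + A directly by enumerating all triples (a,b,c) ∈ A³; |3A| = 29.
Step 5: Check 29 ≤ 113.7778? Yes ✓.

K = 16/6, Plünnecke-Ruzsa bound K³|A| ≈ 113.7778, |3A| = 29, inequality holds.


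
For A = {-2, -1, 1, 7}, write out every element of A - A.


A - A = {a - a' : a, a' ∈ A}.
Compute a - a' for each ordered pair (a, a'):
a = -2: -2--2=0, -2--1=-1, -2-1=-3, -2-7=-9
a = -1: -1--2=1, -1--1=0, -1-1=-2, -1-7=-8
a = 1: 1--2=3, 1--1=2, 1-1=0, 1-7=-6
a = 7: 7--2=9, 7--1=8, 7-1=6, 7-7=0
Collecting distinct values (and noting 0 appears from a-a):
A - A = {-9, -8, -6, -3, -2, -1, 0, 1, 2, 3, 6, 8, 9}
|A - A| = 13

A - A = {-9, -8, -6, -3, -2, -1, 0, 1, 2, 3, 6, 8, 9}


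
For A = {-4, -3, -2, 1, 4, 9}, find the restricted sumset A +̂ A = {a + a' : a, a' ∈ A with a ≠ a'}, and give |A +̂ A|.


Restricted sumset: A +̂ A = {a + a' : a ∈ A, a' ∈ A, a ≠ a'}.
Equivalently, take A + A and drop any sum 2a that is achievable ONLY as a + a for a ∈ A (i.e. sums representable only with equal summands).
Enumerate pairs (a, a') with a < a' (symmetric, so each unordered pair gives one sum; this covers all a ≠ a'):
  -4 + -3 = -7
  -4 + -2 = -6
  -4 + 1 = -3
  -4 + 4 = 0
  -4 + 9 = 5
  -3 + -2 = -5
  -3 + 1 = -2
  -3 + 4 = 1
  -3 + 9 = 6
  -2 + 1 = -1
  -2 + 4 = 2
  -2 + 9 = 7
  1 + 4 = 5
  1 + 9 = 10
  4 + 9 = 13
Collected distinct sums: {-7, -6, -5, -3, -2, -1, 0, 1, 2, 5, 6, 7, 10, 13}
|A +̂ A| = 14
(Reference bound: |A +̂ A| ≥ 2|A| - 3 for |A| ≥ 2, with |A| = 6 giving ≥ 9.)

|A +̂ A| = 14


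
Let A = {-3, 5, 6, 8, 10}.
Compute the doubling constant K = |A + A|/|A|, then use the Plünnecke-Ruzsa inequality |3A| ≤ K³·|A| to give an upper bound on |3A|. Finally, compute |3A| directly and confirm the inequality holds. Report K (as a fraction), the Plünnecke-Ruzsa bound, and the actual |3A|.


|A| = 5.
Step 1: Compute A + A by enumerating all 25 pairs.
A + A = {-6, 2, 3, 5, 7, 10, 11, 12, 13, 14, 15, 16, 18, 20}, so |A + A| = 14.
Step 2: Doubling constant K = |A + A|/|A| = 14/5 = 14/5 ≈ 2.8000.
Step 3: Plünnecke-Ruzsa gives |3A| ≤ K³·|A| = (2.8000)³ · 5 ≈ 109.7600.
Step 4: Compute 3A = A + A + A directly by enumerating all triples (a,b,c) ∈ A³; |3A| = 26.
Step 5: Check 26 ≤ 109.7600? Yes ✓.

K = 14/5, Plünnecke-Ruzsa bound K³|A| ≈ 109.7600, |3A| = 26, inequality holds.


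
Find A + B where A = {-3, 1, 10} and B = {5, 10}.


A + B = {a + b : a ∈ A, b ∈ B}.
Enumerate all |A|·|B| = 3·2 = 6 pairs (a, b) and collect distinct sums.
a = -3: -3+5=2, -3+10=7
a = 1: 1+5=6, 1+10=11
a = 10: 10+5=15, 10+10=20
Collecting distinct sums: A + B = {2, 6, 7, 11, 15, 20}
|A + B| = 6

A + B = {2, 6, 7, 11, 15, 20}


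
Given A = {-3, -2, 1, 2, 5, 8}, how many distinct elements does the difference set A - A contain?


A - A = {a - a' : a, a' ∈ A}; |A| = 6.
Bounds: 2|A|-1 ≤ |A - A| ≤ |A|² - |A| + 1, i.e. 11 ≤ |A - A| ≤ 31.
Note: 0 ∈ A - A always (from a - a). The set is symmetric: if d ∈ A - A then -d ∈ A - A.
Enumerate nonzero differences d = a - a' with a > a' (then include -d):
Positive differences: {1, 3, 4, 5, 6, 7, 8, 10, 11}
Full difference set: {0} ∪ (positive diffs) ∪ (negative diffs).
|A - A| = 1 + 2·9 = 19 (matches direct enumeration: 19).

|A - A| = 19


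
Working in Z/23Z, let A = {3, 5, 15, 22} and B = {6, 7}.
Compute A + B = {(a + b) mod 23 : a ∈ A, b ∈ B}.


Work in Z/23Z: reduce every sum a + b modulo 23.
Enumerate all 8 pairs:
a = 3: 3+6=9, 3+7=10
a = 5: 5+6=11, 5+7=12
a = 15: 15+6=21, 15+7=22
a = 22: 22+6=5, 22+7=6
Distinct residues collected: {5, 6, 9, 10, 11, 12, 21, 22}
|A + B| = 8 (out of 23 total residues).

A + B = {5, 6, 9, 10, 11, 12, 21, 22}


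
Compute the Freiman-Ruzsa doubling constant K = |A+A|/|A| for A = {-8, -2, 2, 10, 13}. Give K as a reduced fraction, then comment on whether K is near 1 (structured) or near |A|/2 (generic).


|A| = 5.
Compute A + A by enumerating all 25 pairs.
A + A = {-16, -10, -6, -4, 0, 2, 4, 5, 8, 11, 12, 15, 20, 23, 26}, so |A + A| = 15.
K = |A + A| / |A| = 15/5 = 3/1 ≈ 3.0000.
Reference: AP of size 5 gives K = 9/5 ≈ 1.8000; a fully generic set of size 5 gives K ≈ 3.0000.

|A| = 5, |A + A| = 15, K = 15/5 = 3/1.


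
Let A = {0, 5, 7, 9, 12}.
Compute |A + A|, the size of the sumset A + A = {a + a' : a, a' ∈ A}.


A + A = {a + a' : a, a' ∈ A}; |A| = 5.
General bounds: 2|A| - 1 ≤ |A + A| ≤ |A|(|A|+1)/2, i.e. 9 ≤ |A + A| ≤ 15.
Lower bound 2|A|-1 is attained iff A is an arithmetic progression.
Enumerate sums a + a' for a ≤ a' (symmetric, so this suffices):
a = 0: 0+0=0, 0+5=5, 0+7=7, 0+9=9, 0+12=12
a = 5: 5+5=10, 5+7=12, 5+9=14, 5+12=17
a = 7: 7+7=14, 7+9=16, 7+12=19
a = 9: 9+9=18, 9+12=21
a = 12: 12+12=24
Distinct sums: {0, 5, 7, 9, 10, 12, 14, 16, 17, 18, 19, 21, 24}
|A + A| = 13

|A + A| = 13


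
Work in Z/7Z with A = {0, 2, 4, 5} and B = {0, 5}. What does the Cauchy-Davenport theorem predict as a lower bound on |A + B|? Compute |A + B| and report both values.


Cauchy-Davenport: |A + B| ≥ min(p, |A| + |B| - 1) for A, B nonempty in Z/pZ.
|A| = 4, |B| = 2, p = 7.
CD lower bound = min(7, 4 + 2 - 1) = min(7, 5) = 5.
Compute A + B mod 7 directly:
a = 0: 0+0=0, 0+5=5
a = 2: 2+0=2, 2+5=0
a = 4: 4+0=4, 4+5=2
a = 5: 5+0=5, 5+5=3
A + B = {0, 2, 3, 4, 5}, so |A + B| = 5.
Verify: 5 ≥ 5? Yes ✓.

CD lower bound = 5, actual |A + B| = 5.


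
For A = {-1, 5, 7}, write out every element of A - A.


A - A = {a - a' : a, a' ∈ A}.
Compute a - a' for each ordered pair (a, a'):
a = -1: -1--1=0, -1-5=-6, -1-7=-8
a = 5: 5--1=6, 5-5=0, 5-7=-2
a = 7: 7--1=8, 7-5=2, 7-7=0
Collecting distinct values (and noting 0 appears from a-a):
A - A = {-8, -6, -2, 0, 2, 6, 8}
|A - A| = 7

A - A = {-8, -6, -2, 0, 2, 6, 8}


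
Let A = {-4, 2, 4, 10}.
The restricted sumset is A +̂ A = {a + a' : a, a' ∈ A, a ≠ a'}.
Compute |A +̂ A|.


Restricted sumset: A +̂ A = {a + a' : a ∈ A, a' ∈ A, a ≠ a'}.
Equivalently, take A + A and drop any sum 2a that is achievable ONLY as a + a for a ∈ A (i.e. sums representable only with equal summands).
Enumerate pairs (a, a') with a < a' (symmetric, so each unordered pair gives one sum; this covers all a ≠ a'):
  -4 + 2 = -2
  -4 + 4 = 0
  -4 + 10 = 6
  2 + 4 = 6
  2 + 10 = 12
  4 + 10 = 14
Collected distinct sums: {-2, 0, 6, 12, 14}
|A +̂ A| = 5
(Reference bound: |A +̂ A| ≥ 2|A| - 3 for |A| ≥ 2, with |A| = 4 giving ≥ 5.)

|A +̂ A| = 5


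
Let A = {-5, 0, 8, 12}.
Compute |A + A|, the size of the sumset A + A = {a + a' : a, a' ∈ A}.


A + A = {a + a' : a, a' ∈ A}; |A| = 4.
General bounds: 2|A| - 1 ≤ |A + A| ≤ |A|(|A|+1)/2, i.e. 7 ≤ |A + A| ≤ 10.
Lower bound 2|A|-1 is attained iff A is an arithmetic progression.
Enumerate sums a + a' for a ≤ a' (symmetric, so this suffices):
a = -5: -5+-5=-10, -5+0=-5, -5+8=3, -5+12=7
a = 0: 0+0=0, 0+8=8, 0+12=12
a = 8: 8+8=16, 8+12=20
a = 12: 12+12=24
Distinct sums: {-10, -5, 0, 3, 7, 8, 12, 16, 20, 24}
|A + A| = 10

|A + A| = 10


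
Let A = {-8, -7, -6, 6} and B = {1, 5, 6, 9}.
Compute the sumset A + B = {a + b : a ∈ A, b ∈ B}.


A + B = {a + b : a ∈ A, b ∈ B}.
Enumerate all |A|·|B| = 4·4 = 16 pairs (a, b) and collect distinct sums.
a = -8: -8+1=-7, -8+5=-3, -8+6=-2, -8+9=1
a = -7: -7+1=-6, -7+5=-2, -7+6=-1, -7+9=2
a = -6: -6+1=-5, -6+5=-1, -6+6=0, -6+9=3
a = 6: 6+1=7, 6+5=11, 6+6=12, 6+9=15
Collecting distinct sums: A + B = {-7, -6, -5, -3, -2, -1, 0, 1, 2, 3, 7, 11, 12, 15}
|A + B| = 14

A + B = {-7, -6, -5, -3, -2, -1, 0, 1, 2, 3, 7, 11, 12, 15}


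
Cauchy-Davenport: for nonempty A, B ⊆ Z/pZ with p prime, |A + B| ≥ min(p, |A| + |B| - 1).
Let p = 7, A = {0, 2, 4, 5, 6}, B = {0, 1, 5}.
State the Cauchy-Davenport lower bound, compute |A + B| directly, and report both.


Cauchy-Davenport: |A + B| ≥ min(p, |A| + |B| - 1) for A, B nonempty in Z/pZ.
|A| = 5, |B| = 3, p = 7.
CD lower bound = min(7, 5 + 3 - 1) = min(7, 7) = 7.
Compute A + B mod 7 directly:
a = 0: 0+0=0, 0+1=1, 0+5=5
a = 2: 2+0=2, 2+1=3, 2+5=0
a = 4: 4+0=4, 4+1=5, 4+5=2
a = 5: 5+0=5, 5+1=6, 5+5=3
a = 6: 6+0=6, 6+1=0, 6+5=4
A + B = {0, 1, 2, 3, 4, 5, 6}, so |A + B| = 7.
Verify: 7 ≥ 7? Yes ✓.

CD lower bound = 7, actual |A + B| = 7.


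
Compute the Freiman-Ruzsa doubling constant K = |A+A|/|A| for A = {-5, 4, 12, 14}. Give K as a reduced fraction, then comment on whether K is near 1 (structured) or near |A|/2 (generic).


|A| = 4.
Compute A + A by enumerating all 16 pairs.
A + A = {-10, -1, 7, 8, 9, 16, 18, 24, 26, 28}, so |A + A| = 10.
K = |A + A| / |A| = 10/4 = 5/2 ≈ 2.5000.
Reference: AP of size 4 gives K = 7/4 ≈ 1.7500; a fully generic set of size 4 gives K ≈ 2.5000.

|A| = 4, |A + A| = 10, K = 10/4 = 5/2.


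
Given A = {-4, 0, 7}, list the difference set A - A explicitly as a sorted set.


A - A = {a - a' : a, a' ∈ A}.
Compute a - a' for each ordered pair (a, a'):
a = -4: -4--4=0, -4-0=-4, -4-7=-11
a = 0: 0--4=4, 0-0=0, 0-7=-7
a = 7: 7--4=11, 7-0=7, 7-7=0
Collecting distinct values (and noting 0 appears from a-a):
A - A = {-11, -7, -4, 0, 4, 7, 11}
|A - A| = 7

A - A = {-11, -7, -4, 0, 4, 7, 11}


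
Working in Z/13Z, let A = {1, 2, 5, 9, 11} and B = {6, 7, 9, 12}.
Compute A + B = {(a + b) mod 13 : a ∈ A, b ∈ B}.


Work in Z/13Z: reduce every sum a + b modulo 13.
Enumerate all 20 pairs:
a = 1: 1+6=7, 1+7=8, 1+9=10, 1+12=0
a = 2: 2+6=8, 2+7=9, 2+9=11, 2+12=1
a = 5: 5+6=11, 5+7=12, 5+9=1, 5+12=4
a = 9: 9+6=2, 9+7=3, 9+9=5, 9+12=8
a = 11: 11+6=4, 11+7=5, 11+9=7, 11+12=10
Distinct residues collected: {0, 1, 2, 3, 4, 5, 7, 8, 9, 10, 11, 12}
|A + B| = 12 (out of 13 total residues).

A + B = {0, 1, 2, 3, 4, 5, 7, 8, 9, 10, 11, 12}


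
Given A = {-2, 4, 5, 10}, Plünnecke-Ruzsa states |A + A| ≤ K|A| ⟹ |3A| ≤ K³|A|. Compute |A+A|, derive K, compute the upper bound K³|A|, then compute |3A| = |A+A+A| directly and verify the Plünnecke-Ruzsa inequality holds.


|A| = 4.
Step 1: Compute A + A by enumerating all 16 pairs.
A + A = {-4, 2, 3, 8, 9, 10, 14, 15, 20}, so |A + A| = 9.
Step 2: Doubling constant K = |A + A|/|A| = 9/4 = 9/4 ≈ 2.2500.
Step 3: Plünnecke-Ruzsa gives |3A| ≤ K³·|A| = (2.2500)³ · 4 ≈ 45.5625.
Step 4: Compute 3A = A + A + A directly by enumerating all triples (a,b,c) ∈ A³; |3A| = 16.
Step 5: Check 16 ≤ 45.5625? Yes ✓.

K = 9/4, Plünnecke-Ruzsa bound K³|A| ≈ 45.5625, |3A| = 16, inequality holds.


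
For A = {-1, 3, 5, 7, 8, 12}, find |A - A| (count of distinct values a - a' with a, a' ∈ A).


A - A = {a - a' : a, a' ∈ A}; |A| = 6.
Bounds: 2|A|-1 ≤ |A - A| ≤ |A|² - |A| + 1, i.e. 11 ≤ |A - A| ≤ 31.
Note: 0 ∈ A - A always (from a - a). The set is symmetric: if d ∈ A - A then -d ∈ A - A.
Enumerate nonzero differences d = a - a' with a > a' (then include -d):
Positive differences: {1, 2, 3, 4, 5, 6, 7, 8, 9, 13}
Full difference set: {0} ∪ (positive diffs) ∪ (negative diffs).
|A - A| = 1 + 2·10 = 21 (matches direct enumeration: 21).

|A - A| = 21


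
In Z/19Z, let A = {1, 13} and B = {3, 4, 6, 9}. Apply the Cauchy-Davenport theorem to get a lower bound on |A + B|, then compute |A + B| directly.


Cauchy-Davenport: |A + B| ≥ min(p, |A| + |B| - 1) for A, B nonempty in Z/pZ.
|A| = 2, |B| = 4, p = 19.
CD lower bound = min(19, 2 + 4 - 1) = min(19, 5) = 5.
Compute A + B mod 19 directly:
a = 1: 1+3=4, 1+4=5, 1+6=7, 1+9=10
a = 13: 13+3=16, 13+4=17, 13+6=0, 13+9=3
A + B = {0, 3, 4, 5, 7, 10, 16, 17}, so |A + B| = 8.
Verify: 8 ≥ 5? Yes ✓.

CD lower bound = 5, actual |A + B| = 8.


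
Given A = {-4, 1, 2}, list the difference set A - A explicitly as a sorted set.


A - A = {a - a' : a, a' ∈ A}.
Compute a - a' for each ordered pair (a, a'):
a = -4: -4--4=0, -4-1=-5, -4-2=-6
a = 1: 1--4=5, 1-1=0, 1-2=-1
a = 2: 2--4=6, 2-1=1, 2-2=0
Collecting distinct values (and noting 0 appears from a-a):
A - A = {-6, -5, -1, 0, 1, 5, 6}
|A - A| = 7

A - A = {-6, -5, -1, 0, 1, 5, 6}


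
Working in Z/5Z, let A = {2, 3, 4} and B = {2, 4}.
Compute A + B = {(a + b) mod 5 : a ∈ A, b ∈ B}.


Work in Z/5Z: reduce every sum a + b modulo 5.
Enumerate all 6 pairs:
a = 2: 2+2=4, 2+4=1
a = 3: 3+2=0, 3+4=2
a = 4: 4+2=1, 4+4=3
Distinct residues collected: {0, 1, 2, 3, 4}
|A + B| = 5 (out of 5 total residues).

A + B = {0, 1, 2, 3, 4}


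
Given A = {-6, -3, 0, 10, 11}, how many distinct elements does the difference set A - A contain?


A - A = {a - a' : a, a' ∈ A}; |A| = 5.
Bounds: 2|A|-1 ≤ |A - A| ≤ |A|² - |A| + 1, i.e. 9 ≤ |A - A| ≤ 21.
Note: 0 ∈ A - A always (from a - a). The set is symmetric: if d ∈ A - A then -d ∈ A - A.
Enumerate nonzero differences d = a - a' with a > a' (then include -d):
Positive differences: {1, 3, 6, 10, 11, 13, 14, 16, 17}
Full difference set: {0} ∪ (positive diffs) ∪ (negative diffs).
|A - A| = 1 + 2·9 = 19 (matches direct enumeration: 19).

|A - A| = 19


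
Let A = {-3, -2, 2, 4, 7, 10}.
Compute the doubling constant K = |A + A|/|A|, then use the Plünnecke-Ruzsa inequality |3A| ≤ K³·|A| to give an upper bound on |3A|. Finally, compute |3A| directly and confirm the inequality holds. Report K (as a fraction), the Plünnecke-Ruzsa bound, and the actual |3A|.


|A| = 6.
Step 1: Compute A + A by enumerating all 36 pairs.
A + A = {-6, -5, -4, -1, 0, 1, 2, 4, 5, 6, 7, 8, 9, 11, 12, 14, 17, 20}, so |A + A| = 18.
Step 2: Doubling constant K = |A + A|/|A| = 18/6 = 18/6 ≈ 3.0000.
Step 3: Plünnecke-Ruzsa gives |3A| ≤ K³·|A| = (3.0000)³ · 6 ≈ 162.0000.
Step 4: Compute 3A = A + A + A directly by enumerating all triples (a,b,c) ∈ A³; |3A| = 33.
Step 5: Check 33 ≤ 162.0000? Yes ✓.

K = 18/6, Plünnecke-Ruzsa bound K³|A| ≈ 162.0000, |3A| = 33, inequality holds.


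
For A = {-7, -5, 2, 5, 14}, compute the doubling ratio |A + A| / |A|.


|A| = 5.
Compute A + A by enumerating all 25 pairs.
A + A = {-14, -12, -10, -5, -3, -2, 0, 4, 7, 9, 10, 16, 19, 28}, so |A + A| = 14.
K = |A + A| / |A| = 14/5 (already in lowest terms) ≈ 2.8000.
Reference: AP of size 5 gives K = 9/5 ≈ 1.8000; a fully generic set of size 5 gives K ≈ 3.0000.

|A| = 5, |A + A| = 14, K = 14/5.


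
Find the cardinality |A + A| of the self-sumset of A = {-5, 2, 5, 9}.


A + A = {a + a' : a, a' ∈ A}; |A| = 4.
General bounds: 2|A| - 1 ≤ |A + A| ≤ |A|(|A|+1)/2, i.e. 7 ≤ |A + A| ≤ 10.
Lower bound 2|A|-1 is attained iff A is an arithmetic progression.
Enumerate sums a + a' for a ≤ a' (symmetric, so this suffices):
a = -5: -5+-5=-10, -5+2=-3, -5+5=0, -5+9=4
a = 2: 2+2=4, 2+5=7, 2+9=11
a = 5: 5+5=10, 5+9=14
a = 9: 9+9=18
Distinct sums: {-10, -3, 0, 4, 7, 10, 11, 14, 18}
|A + A| = 9

|A + A| = 9


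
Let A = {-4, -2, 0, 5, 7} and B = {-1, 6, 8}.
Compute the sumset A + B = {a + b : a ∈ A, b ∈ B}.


A + B = {a + b : a ∈ A, b ∈ B}.
Enumerate all |A|·|B| = 5·3 = 15 pairs (a, b) and collect distinct sums.
a = -4: -4+-1=-5, -4+6=2, -4+8=4
a = -2: -2+-1=-3, -2+6=4, -2+8=6
a = 0: 0+-1=-1, 0+6=6, 0+8=8
a = 5: 5+-1=4, 5+6=11, 5+8=13
a = 7: 7+-1=6, 7+6=13, 7+8=15
Collecting distinct sums: A + B = {-5, -3, -1, 2, 4, 6, 8, 11, 13, 15}
|A + B| = 10

A + B = {-5, -3, -1, 2, 4, 6, 8, 11, 13, 15}


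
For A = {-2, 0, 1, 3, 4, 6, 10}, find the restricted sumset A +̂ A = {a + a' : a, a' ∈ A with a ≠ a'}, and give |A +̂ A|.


Restricted sumset: A +̂ A = {a + a' : a ∈ A, a' ∈ A, a ≠ a'}.
Equivalently, take A + A and drop any sum 2a that is achievable ONLY as a + a for a ∈ A (i.e. sums representable only with equal summands).
Enumerate pairs (a, a') with a < a' (symmetric, so each unordered pair gives one sum; this covers all a ≠ a'):
  -2 + 0 = -2
  -2 + 1 = -1
  -2 + 3 = 1
  -2 + 4 = 2
  -2 + 6 = 4
  -2 + 10 = 8
  0 + 1 = 1
  0 + 3 = 3
  0 + 4 = 4
  0 + 6 = 6
  0 + 10 = 10
  1 + 3 = 4
  1 + 4 = 5
  1 + 6 = 7
  1 + 10 = 11
  3 + 4 = 7
  3 + 6 = 9
  3 + 10 = 13
  4 + 6 = 10
  4 + 10 = 14
  6 + 10 = 16
Collected distinct sums: {-2, -1, 1, 2, 3, 4, 5, 6, 7, 8, 9, 10, 11, 13, 14, 16}
|A +̂ A| = 16
(Reference bound: |A +̂ A| ≥ 2|A| - 3 for |A| ≥ 2, with |A| = 7 giving ≥ 11.)

|A +̂ A| = 16


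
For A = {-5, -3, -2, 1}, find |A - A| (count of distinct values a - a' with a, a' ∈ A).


A - A = {a - a' : a, a' ∈ A}; |A| = 4.
Bounds: 2|A|-1 ≤ |A - A| ≤ |A|² - |A| + 1, i.e. 7 ≤ |A - A| ≤ 13.
Note: 0 ∈ A - A always (from a - a). The set is symmetric: if d ∈ A - A then -d ∈ A - A.
Enumerate nonzero differences d = a - a' with a > a' (then include -d):
Positive differences: {1, 2, 3, 4, 6}
Full difference set: {0} ∪ (positive diffs) ∪ (negative diffs).
|A - A| = 1 + 2·5 = 11 (matches direct enumeration: 11).

|A - A| = 11


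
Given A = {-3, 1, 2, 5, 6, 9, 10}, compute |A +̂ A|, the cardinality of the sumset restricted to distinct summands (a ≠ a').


Restricted sumset: A +̂ A = {a + a' : a ∈ A, a' ∈ A, a ≠ a'}.
Equivalently, take A + A and drop any sum 2a that is achievable ONLY as a + a for a ∈ A (i.e. sums representable only with equal summands).
Enumerate pairs (a, a') with a < a' (symmetric, so each unordered pair gives one sum; this covers all a ≠ a'):
  -3 + 1 = -2
  -3 + 2 = -1
  -3 + 5 = 2
  -3 + 6 = 3
  -3 + 9 = 6
  -3 + 10 = 7
  1 + 2 = 3
  1 + 5 = 6
  1 + 6 = 7
  1 + 9 = 10
  1 + 10 = 11
  2 + 5 = 7
  2 + 6 = 8
  2 + 9 = 11
  2 + 10 = 12
  5 + 6 = 11
  5 + 9 = 14
  5 + 10 = 15
  6 + 9 = 15
  6 + 10 = 16
  9 + 10 = 19
Collected distinct sums: {-2, -1, 2, 3, 6, 7, 8, 10, 11, 12, 14, 15, 16, 19}
|A +̂ A| = 14
(Reference bound: |A +̂ A| ≥ 2|A| - 3 for |A| ≥ 2, with |A| = 7 giving ≥ 11.)

|A +̂ A| = 14


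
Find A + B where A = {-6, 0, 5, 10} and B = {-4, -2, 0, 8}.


A + B = {a + b : a ∈ A, b ∈ B}.
Enumerate all |A|·|B| = 4·4 = 16 pairs (a, b) and collect distinct sums.
a = -6: -6+-4=-10, -6+-2=-8, -6+0=-6, -6+8=2
a = 0: 0+-4=-4, 0+-2=-2, 0+0=0, 0+8=8
a = 5: 5+-4=1, 5+-2=3, 5+0=5, 5+8=13
a = 10: 10+-4=6, 10+-2=8, 10+0=10, 10+8=18
Collecting distinct sums: A + B = {-10, -8, -6, -4, -2, 0, 1, 2, 3, 5, 6, 8, 10, 13, 18}
|A + B| = 15

A + B = {-10, -8, -6, -4, -2, 0, 1, 2, 3, 5, 6, 8, 10, 13, 18}


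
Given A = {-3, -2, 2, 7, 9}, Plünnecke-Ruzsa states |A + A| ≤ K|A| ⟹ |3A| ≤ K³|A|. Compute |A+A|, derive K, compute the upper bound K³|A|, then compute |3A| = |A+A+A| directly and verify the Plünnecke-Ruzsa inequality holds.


|A| = 5.
Step 1: Compute A + A by enumerating all 25 pairs.
A + A = {-6, -5, -4, -1, 0, 4, 5, 6, 7, 9, 11, 14, 16, 18}, so |A + A| = 14.
Step 2: Doubling constant K = |A + A|/|A| = 14/5 = 14/5 ≈ 2.8000.
Step 3: Plünnecke-Ruzsa gives |3A| ≤ K³·|A| = (2.8000)³ · 5 ≈ 109.7600.
Step 4: Compute 3A = A + A + A directly by enumerating all triples (a,b,c) ∈ A³; |3A| = 28.
Step 5: Check 28 ≤ 109.7600? Yes ✓.

K = 14/5, Plünnecke-Ruzsa bound K³|A| ≈ 109.7600, |3A| = 28, inequality holds.


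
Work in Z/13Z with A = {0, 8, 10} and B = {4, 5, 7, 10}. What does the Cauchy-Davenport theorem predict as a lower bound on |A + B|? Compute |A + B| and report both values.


Cauchy-Davenport: |A + B| ≥ min(p, |A| + |B| - 1) for A, B nonempty in Z/pZ.
|A| = 3, |B| = 4, p = 13.
CD lower bound = min(13, 3 + 4 - 1) = min(13, 6) = 6.
Compute A + B mod 13 directly:
a = 0: 0+4=4, 0+5=5, 0+7=7, 0+10=10
a = 8: 8+4=12, 8+5=0, 8+7=2, 8+10=5
a = 10: 10+4=1, 10+5=2, 10+7=4, 10+10=7
A + B = {0, 1, 2, 4, 5, 7, 10, 12}, so |A + B| = 8.
Verify: 8 ≥ 6? Yes ✓.

CD lower bound = 6, actual |A + B| = 8.


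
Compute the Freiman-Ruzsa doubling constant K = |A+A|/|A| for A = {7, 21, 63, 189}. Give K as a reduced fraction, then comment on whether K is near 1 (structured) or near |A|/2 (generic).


|A| = 4.
Compute A + A by enumerating all 16 pairs.
A + A = {14, 28, 42, 70, 84, 126, 196, 210, 252, 378}, so |A + A| = 10.
K = |A + A| / |A| = 10/4 = 5/2 ≈ 2.5000.
Reference: AP of size 4 gives K = 7/4 ≈ 1.7500; a fully generic set of size 4 gives K ≈ 2.5000.

|A| = 4, |A + A| = 10, K = 10/4 = 5/2.


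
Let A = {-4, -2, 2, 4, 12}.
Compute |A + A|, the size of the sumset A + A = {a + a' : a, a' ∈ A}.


A + A = {a + a' : a, a' ∈ A}; |A| = 5.
General bounds: 2|A| - 1 ≤ |A + A| ≤ |A|(|A|+1)/2, i.e. 9 ≤ |A + A| ≤ 15.
Lower bound 2|A|-1 is attained iff A is an arithmetic progression.
Enumerate sums a + a' for a ≤ a' (symmetric, so this suffices):
a = -4: -4+-4=-8, -4+-2=-6, -4+2=-2, -4+4=0, -4+12=8
a = -2: -2+-2=-4, -2+2=0, -2+4=2, -2+12=10
a = 2: 2+2=4, 2+4=6, 2+12=14
a = 4: 4+4=8, 4+12=16
a = 12: 12+12=24
Distinct sums: {-8, -6, -4, -2, 0, 2, 4, 6, 8, 10, 14, 16, 24}
|A + A| = 13

|A + A| = 13


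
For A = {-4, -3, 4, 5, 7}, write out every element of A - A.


A - A = {a - a' : a, a' ∈ A}.
Compute a - a' for each ordered pair (a, a'):
a = -4: -4--4=0, -4--3=-1, -4-4=-8, -4-5=-9, -4-7=-11
a = -3: -3--4=1, -3--3=0, -3-4=-7, -3-5=-8, -3-7=-10
a = 4: 4--4=8, 4--3=7, 4-4=0, 4-5=-1, 4-7=-3
a = 5: 5--4=9, 5--3=8, 5-4=1, 5-5=0, 5-7=-2
a = 7: 7--4=11, 7--3=10, 7-4=3, 7-5=2, 7-7=0
Collecting distinct values (and noting 0 appears from a-a):
A - A = {-11, -10, -9, -8, -7, -3, -2, -1, 0, 1, 2, 3, 7, 8, 9, 10, 11}
|A - A| = 17

A - A = {-11, -10, -9, -8, -7, -3, -2, -1, 0, 1, 2, 3, 7, 8, 9, 10, 11}


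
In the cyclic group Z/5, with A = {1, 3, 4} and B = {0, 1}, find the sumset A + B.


Work in Z/5Z: reduce every sum a + b modulo 5.
Enumerate all 6 pairs:
a = 1: 1+0=1, 1+1=2
a = 3: 3+0=3, 3+1=4
a = 4: 4+0=4, 4+1=0
Distinct residues collected: {0, 1, 2, 3, 4}
|A + B| = 5 (out of 5 total residues).

A + B = {0, 1, 2, 3, 4}


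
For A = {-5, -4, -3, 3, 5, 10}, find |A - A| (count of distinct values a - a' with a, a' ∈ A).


A - A = {a - a' : a, a' ∈ A}; |A| = 6.
Bounds: 2|A|-1 ≤ |A - A| ≤ |A|² - |A| + 1, i.e. 11 ≤ |A - A| ≤ 31.
Note: 0 ∈ A - A always (from a - a). The set is symmetric: if d ∈ A - A then -d ∈ A - A.
Enumerate nonzero differences d = a - a' with a > a' (then include -d):
Positive differences: {1, 2, 5, 6, 7, 8, 9, 10, 13, 14, 15}
Full difference set: {0} ∪ (positive diffs) ∪ (negative diffs).
|A - A| = 1 + 2·11 = 23 (matches direct enumeration: 23).

|A - A| = 23


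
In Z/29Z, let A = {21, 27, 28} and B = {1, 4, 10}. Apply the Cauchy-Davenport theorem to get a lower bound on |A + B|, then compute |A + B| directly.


Cauchy-Davenport: |A + B| ≥ min(p, |A| + |B| - 1) for A, B nonempty in Z/pZ.
|A| = 3, |B| = 3, p = 29.
CD lower bound = min(29, 3 + 3 - 1) = min(29, 5) = 5.
Compute A + B mod 29 directly:
a = 21: 21+1=22, 21+4=25, 21+10=2
a = 27: 27+1=28, 27+4=2, 27+10=8
a = 28: 28+1=0, 28+4=3, 28+10=9
A + B = {0, 2, 3, 8, 9, 22, 25, 28}, so |A + B| = 8.
Verify: 8 ≥ 5? Yes ✓.

CD lower bound = 5, actual |A + B| = 8.


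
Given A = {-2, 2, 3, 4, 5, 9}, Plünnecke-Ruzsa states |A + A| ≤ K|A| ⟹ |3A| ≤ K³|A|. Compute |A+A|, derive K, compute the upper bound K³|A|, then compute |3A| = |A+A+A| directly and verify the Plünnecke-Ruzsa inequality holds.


|A| = 6.
Step 1: Compute A + A by enumerating all 36 pairs.
A + A = {-4, 0, 1, 2, 3, 4, 5, 6, 7, 8, 9, 10, 11, 12, 13, 14, 18}, so |A + A| = 17.
Step 2: Doubling constant K = |A + A|/|A| = 17/6 = 17/6 ≈ 2.8333.
Step 3: Plünnecke-Ruzsa gives |3A| ≤ K³·|A| = (2.8333)³ · 6 ≈ 136.4722.
Step 4: Compute 3A = A + A + A directly by enumerating all triples (a,b,c) ∈ A³; |3A| = 28.
Step 5: Check 28 ≤ 136.4722? Yes ✓.

K = 17/6, Plünnecke-Ruzsa bound K³|A| ≈ 136.4722, |3A| = 28, inequality holds.


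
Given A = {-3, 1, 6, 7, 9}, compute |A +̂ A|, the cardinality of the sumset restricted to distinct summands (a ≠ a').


Restricted sumset: A +̂ A = {a + a' : a ∈ A, a' ∈ A, a ≠ a'}.
Equivalently, take A + A and drop any sum 2a that is achievable ONLY as a + a for a ∈ A (i.e. sums representable only with equal summands).
Enumerate pairs (a, a') with a < a' (symmetric, so each unordered pair gives one sum; this covers all a ≠ a'):
  -3 + 1 = -2
  -3 + 6 = 3
  -3 + 7 = 4
  -3 + 9 = 6
  1 + 6 = 7
  1 + 7 = 8
  1 + 9 = 10
  6 + 7 = 13
  6 + 9 = 15
  7 + 9 = 16
Collected distinct sums: {-2, 3, 4, 6, 7, 8, 10, 13, 15, 16}
|A +̂ A| = 10
(Reference bound: |A +̂ A| ≥ 2|A| - 3 for |A| ≥ 2, with |A| = 5 giving ≥ 7.)

|A +̂ A| = 10


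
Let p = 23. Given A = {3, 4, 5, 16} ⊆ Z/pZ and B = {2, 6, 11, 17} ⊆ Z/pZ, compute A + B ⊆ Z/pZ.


Work in Z/23Z: reduce every sum a + b modulo 23.
Enumerate all 16 pairs:
a = 3: 3+2=5, 3+6=9, 3+11=14, 3+17=20
a = 4: 4+2=6, 4+6=10, 4+11=15, 4+17=21
a = 5: 5+2=7, 5+6=11, 5+11=16, 5+17=22
a = 16: 16+2=18, 16+6=22, 16+11=4, 16+17=10
Distinct residues collected: {4, 5, 6, 7, 9, 10, 11, 14, 15, 16, 18, 20, 21, 22}
|A + B| = 14 (out of 23 total residues).

A + B = {4, 5, 6, 7, 9, 10, 11, 14, 15, 16, 18, 20, 21, 22}


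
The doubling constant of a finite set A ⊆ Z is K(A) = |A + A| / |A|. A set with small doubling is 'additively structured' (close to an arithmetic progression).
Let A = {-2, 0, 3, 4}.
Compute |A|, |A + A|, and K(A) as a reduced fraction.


|A| = 4.
Compute A + A by enumerating all 16 pairs.
A + A = {-4, -2, 0, 1, 2, 3, 4, 6, 7, 8}, so |A + A| = 10.
K = |A + A| / |A| = 10/4 = 5/2 ≈ 2.5000.
Reference: AP of size 4 gives K = 7/4 ≈ 1.7500; a fully generic set of size 4 gives K ≈ 2.5000.

|A| = 4, |A + A| = 10, K = 10/4 = 5/2.


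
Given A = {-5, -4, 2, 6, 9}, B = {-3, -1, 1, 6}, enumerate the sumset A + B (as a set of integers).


A + B = {a + b : a ∈ A, b ∈ B}.
Enumerate all |A|·|B| = 5·4 = 20 pairs (a, b) and collect distinct sums.
a = -5: -5+-3=-8, -5+-1=-6, -5+1=-4, -5+6=1
a = -4: -4+-3=-7, -4+-1=-5, -4+1=-3, -4+6=2
a = 2: 2+-3=-1, 2+-1=1, 2+1=3, 2+6=8
a = 6: 6+-3=3, 6+-1=5, 6+1=7, 6+6=12
a = 9: 9+-3=6, 9+-1=8, 9+1=10, 9+6=15
Collecting distinct sums: A + B = {-8, -7, -6, -5, -4, -3, -1, 1, 2, 3, 5, 6, 7, 8, 10, 12, 15}
|A + B| = 17

A + B = {-8, -7, -6, -5, -4, -3, -1, 1, 2, 3, 5, 6, 7, 8, 10, 12, 15}


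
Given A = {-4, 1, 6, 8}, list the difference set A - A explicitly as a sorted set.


A - A = {a - a' : a, a' ∈ A}.
Compute a - a' for each ordered pair (a, a'):
a = -4: -4--4=0, -4-1=-5, -4-6=-10, -4-8=-12
a = 1: 1--4=5, 1-1=0, 1-6=-5, 1-8=-7
a = 6: 6--4=10, 6-1=5, 6-6=0, 6-8=-2
a = 8: 8--4=12, 8-1=7, 8-6=2, 8-8=0
Collecting distinct values (and noting 0 appears from a-a):
A - A = {-12, -10, -7, -5, -2, 0, 2, 5, 7, 10, 12}
|A - A| = 11

A - A = {-12, -10, -7, -5, -2, 0, 2, 5, 7, 10, 12}


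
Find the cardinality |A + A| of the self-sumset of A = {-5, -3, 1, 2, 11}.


A + A = {a + a' : a, a' ∈ A}; |A| = 5.
General bounds: 2|A| - 1 ≤ |A + A| ≤ |A|(|A|+1)/2, i.e. 9 ≤ |A + A| ≤ 15.
Lower bound 2|A|-1 is attained iff A is an arithmetic progression.
Enumerate sums a + a' for a ≤ a' (symmetric, so this suffices):
a = -5: -5+-5=-10, -5+-3=-8, -5+1=-4, -5+2=-3, -5+11=6
a = -3: -3+-3=-6, -3+1=-2, -3+2=-1, -3+11=8
a = 1: 1+1=2, 1+2=3, 1+11=12
a = 2: 2+2=4, 2+11=13
a = 11: 11+11=22
Distinct sums: {-10, -8, -6, -4, -3, -2, -1, 2, 3, 4, 6, 8, 12, 13, 22}
|A + A| = 15

|A + A| = 15


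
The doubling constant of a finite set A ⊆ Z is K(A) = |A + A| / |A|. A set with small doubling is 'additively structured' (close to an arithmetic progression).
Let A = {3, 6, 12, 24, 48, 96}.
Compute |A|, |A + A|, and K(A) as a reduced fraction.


|A| = 6.
Compute A + A by enumerating all 36 pairs.
A + A = {6, 9, 12, 15, 18, 24, 27, 30, 36, 48, 51, 54, 60, 72, 96, 99, 102, 108, 120, 144, 192}, so |A + A| = 21.
K = |A + A| / |A| = 21/6 = 7/2 ≈ 3.5000.
Reference: AP of size 6 gives K = 11/6 ≈ 1.8333; a fully generic set of size 6 gives K ≈ 3.5000.

|A| = 6, |A + A| = 21, K = 21/6 = 7/2.


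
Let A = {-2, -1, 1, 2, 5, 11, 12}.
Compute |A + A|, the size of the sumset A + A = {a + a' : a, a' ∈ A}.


A + A = {a + a' : a, a' ∈ A}; |A| = 7.
General bounds: 2|A| - 1 ≤ |A + A| ≤ |A|(|A|+1)/2, i.e. 13 ≤ |A + A| ≤ 28.
Lower bound 2|A|-1 is attained iff A is an arithmetic progression.
Enumerate sums a + a' for a ≤ a' (symmetric, so this suffices):
a = -2: -2+-2=-4, -2+-1=-3, -2+1=-1, -2+2=0, -2+5=3, -2+11=9, -2+12=10
a = -1: -1+-1=-2, -1+1=0, -1+2=1, -1+5=4, -1+11=10, -1+12=11
a = 1: 1+1=2, 1+2=3, 1+5=6, 1+11=12, 1+12=13
a = 2: 2+2=4, 2+5=7, 2+11=13, 2+12=14
a = 5: 5+5=10, 5+11=16, 5+12=17
a = 11: 11+11=22, 11+12=23
a = 12: 12+12=24
Distinct sums: {-4, -3, -2, -1, 0, 1, 2, 3, 4, 6, 7, 9, 10, 11, 12, 13, 14, 16, 17, 22, 23, 24}
|A + A| = 22

|A + A| = 22


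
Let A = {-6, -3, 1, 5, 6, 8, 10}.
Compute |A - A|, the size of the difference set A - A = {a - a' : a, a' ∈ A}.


A - A = {a - a' : a, a' ∈ A}; |A| = 7.
Bounds: 2|A|-1 ≤ |A - A| ≤ |A|² - |A| + 1, i.e. 13 ≤ |A - A| ≤ 43.
Note: 0 ∈ A - A always (from a - a). The set is symmetric: if d ∈ A - A then -d ∈ A - A.
Enumerate nonzero differences d = a - a' with a > a' (then include -d):
Positive differences: {1, 2, 3, 4, 5, 7, 8, 9, 11, 12, 13, 14, 16}
Full difference set: {0} ∪ (positive diffs) ∪ (negative diffs).
|A - A| = 1 + 2·13 = 27 (matches direct enumeration: 27).

|A - A| = 27


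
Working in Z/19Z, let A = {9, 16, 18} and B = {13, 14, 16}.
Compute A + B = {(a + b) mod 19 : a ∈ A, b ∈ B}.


Work in Z/19Z: reduce every sum a + b modulo 19.
Enumerate all 9 pairs:
a = 9: 9+13=3, 9+14=4, 9+16=6
a = 16: 16+13=10, 16+14=11, 16+16=13
a = 18: 18+13=12, 18+14=13, 18+16=15
Distinct residues collected: {3, 4, 6, 10, 11, 12, 13, 15}
|A + B| = 8 (out of 19 total residues).

A + B = {3, 4, 6, 10, 11, 12, 13, 15}


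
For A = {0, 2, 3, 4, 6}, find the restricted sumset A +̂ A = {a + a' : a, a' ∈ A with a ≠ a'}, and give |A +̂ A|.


Restricted sumset: A +̂ A = {a + a' : a ∈ A, a' ∈ A, a ≠ a'}.
Equivalently, take A + A and drop any sum 2a that is achievable ONLY as a + a for a ∈ A (i.e. sums representable only with equal summands).
Enumerate pairs (a, a') with a < a' (symmetric, so each unordered pair gives one sum; this covers all a ≠ a'):
  0 + 2 = 2
  0 + 3 = 3
  0 + 4 = 4
  0 + 6 = 6
  2 + 3 = 5
  2 + 4 = 6
  2 + 6 = 8
  3 + 4 = 7
  3 + 6 = 9
  4 + 6 = 10
Collected distinct sums: {2, 3, 4, 5, 6, 7, 8, 9, 10}
|A +̂ A| = 9
(Reference bound: |A +̂ A| ≥ 2|A| - 3 for |A| ≥ 2, with |A| = 5 giving ≥ 7.)

|A +̂ A| = 9


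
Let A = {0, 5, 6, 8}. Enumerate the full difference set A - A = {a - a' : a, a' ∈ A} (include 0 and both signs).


A - A = {a - a' : a, a' ∈ A}.
Compute a - a' for each ordered pair (a, a'):
a = 0: 0-0=0, 0-5=-5, 0-6=-6, 0-8=-8
a = 5: 5-0=5, 5-5=0, 5-6=-1, 5-8=-3
a = 6: 6-0=6, 6-5=1, 6-6=0, 6-8=-2
a = 8: 8-0=8, 8-5=3, 8-6=2, 8-8=0
Collecting distinct values (and noting 0 appears from a-a):
A - A = {-8, -6, -5, -3, -2, -1, 0, 1, 2, 3, 5, 6, 8}
|A - A| = 13

A - A = {-8, -6, -5, -3, -2, -1, 0, 1, 2, 3, 5, 6, 8}


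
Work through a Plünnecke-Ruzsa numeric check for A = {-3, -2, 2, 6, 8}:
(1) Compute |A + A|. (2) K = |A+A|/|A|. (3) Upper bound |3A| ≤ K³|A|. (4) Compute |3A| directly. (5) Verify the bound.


|A| = 5.
Step 1: Compute A + A by enumerating all 25 pairs.
A + A = {-6, -5, -4, -1, 0, 3, 4, 5, 6, 8, 10, 12, 14, 16}, so |A + A| = 14.
Step 2: Doubling constant K = |A + A|/|A| = 14/5 = 14/5 ≈ 2.8000.
Step 3: Plünnecke-Ruzsa gives |3A| ≤ K³·|A| = (2.8000)³ · 5 ≈ 109.7600.
Step 4: Compute 3A = A + A + A directly by enumerating all triples (a,b,c) ∈ A³; |3A| = 27.
Step 5: Check 27 ≤ 109.7600? Yes ✓.

K = 14/5, Plünnecke-Ruzsa bound K³|A| ≈ 109.7600, |3A| = 27, inequality holds.


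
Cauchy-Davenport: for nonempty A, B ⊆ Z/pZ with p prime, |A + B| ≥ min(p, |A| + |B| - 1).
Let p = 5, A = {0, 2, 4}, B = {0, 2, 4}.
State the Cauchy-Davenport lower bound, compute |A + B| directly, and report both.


Cauchy-Davenport: |A + B| ≥ min(p, |A| + |B| - 1) for A, B nonempty in Z/pZ.
|A| = 3, |B| = 3, p = 5.
CD lower bound = min(5, 3 + 3 - 1) = min(5, 5) = 5.
Compute A + B mod 5 directly:
a = 0: 0+0=0, 0+2=2, 0+4=4
a = 2: 2+0=2, 2+2=4, 2+4=1
a = 4: 4+0=4, 4+2=1, 4+4=3
A + B = {0, 1, 2, 3, 4}, so |A + B| = 5.
Verify: 5 ≥ 5? Yes ✓.

CD lower bound = 5, actual |A + B| = 5.


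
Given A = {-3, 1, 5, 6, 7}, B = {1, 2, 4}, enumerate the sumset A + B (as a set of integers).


A + B = {a + b : a ∈ A, b ∈ B}.
Enumerate all |A|·|B| = 5·3 = 15 pairs (a, b) and collect distinct sums.
a = -3: -3+1=-2, -3+2=-1, -3+4=1
a = 1: 1+1=2, 1+2=3, 1+4=5
a = 5: 5+1=6, 5+2=7, 5+4=9
a = 6: 6+1=7, 6+2=8, 6+4=10
a = 7: 7+1=8, 7+2=9, 7+4=11
Collecting distinct sums: A + B = {-2, -1, 1, 2, 3, 5, 6, 7, 8, 9, 10, 11}
|A + B| = 12

A + B = {-2, -1, 1, 2, 3, 5, 6, 7, 8, 9, 10, 11}


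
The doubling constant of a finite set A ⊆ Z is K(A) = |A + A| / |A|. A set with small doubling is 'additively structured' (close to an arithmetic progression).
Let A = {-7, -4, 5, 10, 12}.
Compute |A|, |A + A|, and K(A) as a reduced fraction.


|A| = 5.
Compute A + A by enumerating all 25 pairs.
A + A = {-14, -11, -8, -2, 1, 3, 5, 6, 8, 10, 15, 17, 20, 22, 24}, so |A + A| = 15.
K = |A + A| / |A| = 15/5 = 3/1 ≈ 3.0000.
Reference: AP of size 5 gives K = 9/5 ≈ 1.8000; a fully generic set of size 5 gives K ≈ 3.0000.

|A| = 5, |A + A| = 15, K = 15/5 = 3/1.
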